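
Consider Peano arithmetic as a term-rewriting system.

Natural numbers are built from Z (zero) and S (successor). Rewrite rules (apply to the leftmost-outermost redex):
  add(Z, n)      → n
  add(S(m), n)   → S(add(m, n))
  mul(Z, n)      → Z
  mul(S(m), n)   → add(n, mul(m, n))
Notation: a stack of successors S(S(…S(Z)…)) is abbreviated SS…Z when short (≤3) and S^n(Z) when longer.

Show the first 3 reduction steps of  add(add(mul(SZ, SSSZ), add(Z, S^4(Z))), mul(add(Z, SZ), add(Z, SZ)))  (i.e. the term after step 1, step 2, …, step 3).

Answer: after 3 steps: add(S(add(add(SSZ, mul(Z, SSSZ)), add(Z, S^4(Z)))), mul(add(Z, SZ), add(Z, SZ)))

Working:
  start: add(add(mul(SZ, SSSZ), add(Z, S^4(Z))), mul(add(Z, SZ), add(Z, SZ)))
  [1] add(add(add(SSSZ, mul(Z, SSSZ)), add(Z, S^4(Z))), mul(add(Z, SZ), add(Z, SZ)))
  [2] add(add(S(add(SSZ, mul(Z, SSSZ))), add(Z, S^4(Z))), mul(add(Z, SZ), add(Z, SZ)))
  [3] add(S(add(add(SSZ, mul(Z, SSSZ)), add(Z, S^4(Z)))), mul(add(Z, SZ), add(Z, SZ)))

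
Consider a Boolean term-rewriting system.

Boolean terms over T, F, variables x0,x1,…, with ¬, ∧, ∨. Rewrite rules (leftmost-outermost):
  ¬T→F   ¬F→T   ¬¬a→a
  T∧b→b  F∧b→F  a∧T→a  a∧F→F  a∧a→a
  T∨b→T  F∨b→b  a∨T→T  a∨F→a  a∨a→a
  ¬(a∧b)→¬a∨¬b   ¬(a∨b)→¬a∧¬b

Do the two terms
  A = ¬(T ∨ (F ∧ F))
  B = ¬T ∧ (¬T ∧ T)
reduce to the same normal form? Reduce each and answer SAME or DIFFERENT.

Term A:
  start: ¬(T ∨ (F ∧ F))
  [1] ¬T ∧ ¬(F ∧ F)
  [2] F ∧ ¬(F ∧ F)
  [3] F

Term B:
  start: ¬T ∧ (¬T ∧ T)
  [1] F ∧ (¬T ∧ T)
  [2] F

Answer: SAME — A ⇓ F, B ⇓ F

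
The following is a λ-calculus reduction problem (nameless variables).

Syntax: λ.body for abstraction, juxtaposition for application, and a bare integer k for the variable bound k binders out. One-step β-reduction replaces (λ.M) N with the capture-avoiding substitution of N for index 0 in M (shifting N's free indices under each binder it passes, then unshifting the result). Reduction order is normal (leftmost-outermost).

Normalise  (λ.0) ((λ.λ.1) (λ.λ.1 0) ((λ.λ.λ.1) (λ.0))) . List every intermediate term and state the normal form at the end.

  start: (λ.0) ((λ.λ.1) (λ.λ.1 0) ((λ.λ.λ.1) (λ.0)))
  [1] (λ.λ.1) (λ.λ.1 0) ((λ.λ.λ.1) (λ.0))
  [2] (λ.λ.λ.1 0) ((λ.λ.λ.1) (λ.0))
  [3] λ.λ.1 0

Answer: normal form = λ.λ.1 0  (in 3 steps)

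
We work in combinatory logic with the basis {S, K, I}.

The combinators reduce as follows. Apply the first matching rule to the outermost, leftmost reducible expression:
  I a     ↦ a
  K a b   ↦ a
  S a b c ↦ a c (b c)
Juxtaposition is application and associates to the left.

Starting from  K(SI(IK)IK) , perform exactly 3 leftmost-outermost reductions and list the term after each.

Answer: after 3 steps: K(IKIK)

Working:
  start: K(SI(IK)IK)
  →1  K(II(IKI)K)
  →2  K(I(IKI)K)
  →3  K(IKIK)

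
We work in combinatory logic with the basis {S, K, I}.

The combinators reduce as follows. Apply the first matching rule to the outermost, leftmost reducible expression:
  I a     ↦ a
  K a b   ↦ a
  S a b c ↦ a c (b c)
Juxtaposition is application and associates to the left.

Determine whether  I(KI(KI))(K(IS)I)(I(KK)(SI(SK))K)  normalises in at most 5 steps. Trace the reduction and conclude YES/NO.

  start: I(KI(KI))(K(IS)I)(I(KK)(SI(SK))K)
  [1] KI(KI)(K(IS)I)(I(KK)(SI(SK))K)
  [2] I(K(IS)I)(I(KK)(SI(SK))K)
  [3] K(IS)I(I(KK)(SI(SK))K)
  [4] IS(I(KK)(SI(SK))K)
  [5] S(I(KK)(SI(SK))K)

Answer: NO — after 5 steps the term is S(I(KK)(SI(SK))K), not yet normal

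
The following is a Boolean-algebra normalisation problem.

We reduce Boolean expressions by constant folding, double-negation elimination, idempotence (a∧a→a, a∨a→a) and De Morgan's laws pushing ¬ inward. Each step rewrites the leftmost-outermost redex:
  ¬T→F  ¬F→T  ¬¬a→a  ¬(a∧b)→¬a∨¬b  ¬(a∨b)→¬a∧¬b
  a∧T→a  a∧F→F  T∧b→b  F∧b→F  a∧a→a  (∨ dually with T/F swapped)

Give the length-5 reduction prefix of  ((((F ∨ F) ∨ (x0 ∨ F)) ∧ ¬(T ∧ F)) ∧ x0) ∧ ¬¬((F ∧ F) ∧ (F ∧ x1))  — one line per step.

  start: ((((F ∨ F) ∨ (x0 ∨ F)) ∧ ¬(T ∧ F)) ∧ x0) ∧ ¬¬((F ∧ F) ∧ (F ∧ x1))
  [1] (((F ∨ (x0 ∨ F)) ∧ ¬(T ∧ F)) ∧ x0) ∧ ¬¬((F ∧ F) ∧ (F ∧ x1))
  [2] (((x0 ∨ F) ∧ ¬(T ∧ F)) ∧ x0) ∧ ¬¬((F ∧ F) ∧ (F ∧ x1))
  [3] ((x0 ∧ ¬(T ∧ F)) ∧ x0) ∧ ¬¬((F ∧ F) ∧ (F ∧ x1))
  [4] ((x0 ∧ (¬T ∨ ¬F)) ∧ x0) ∧ ¬¬((F ∧ F) ∧ (F ∧ x1))
  [5] ((x0 ∧ (F ∨ ¬F)) ∧ x0) ∧ ¬¬((F ∧ F) ∧ (F ∧ x1))

Answer: after 5 steps: ((x0 ∧ (F ∨ ¬F)) ∧ x0) ∧ ¬¬((F ∧ F) ∧ (F ∧ x1))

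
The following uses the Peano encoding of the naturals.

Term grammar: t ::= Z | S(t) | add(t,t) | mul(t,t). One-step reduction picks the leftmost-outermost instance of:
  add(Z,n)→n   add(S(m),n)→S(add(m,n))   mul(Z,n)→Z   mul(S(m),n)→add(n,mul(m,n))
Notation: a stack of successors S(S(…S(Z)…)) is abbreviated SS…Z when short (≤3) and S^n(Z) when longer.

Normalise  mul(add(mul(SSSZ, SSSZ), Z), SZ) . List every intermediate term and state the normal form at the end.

Answer: normal form = S^9(Z)  (in 54 steps)

Working:
  start: mul(add(mul(SSSZ, SSSZ), Z), SZ)
  step 1: mul(add(add(SSSZ, mul(SSZ, SSSZ)), Z), SZ)
  step 2: mul(add(S(add(SSZ, mul(SSZ, SSSZ))), Z), SZ)
  step 3: mul(S(add(add(SSZ, mul(SSZ, SSSZ)), Z)), SZ)
  step 4: add(SZ, mul(add(add(SSZ, mul(SSZ, SSSZ)), Z), SZ))
  step 5: S(add(Z, mul(add(add(SSZ, mul(SSZ, SSSZ)), Z), SZ)))
  step 6: S(mul(add(add(SSZ, mul(SSZ, SSSZ)), Z), SZ))
  step 7: S(mul(add(S(add(SZ, mul(SSZ, SSSZ))), Z), SZ))
  step 8: S(mul(S(add(add(SZ, mul(SSZ, SSSZ)), Z)), SZ))
  step 9: S(add(SZ, mul(add(add(SZ, mul(SSZ, SSSZ)), Z), SZ)))
  step 10: S(S(add(Z, mul(add(add(SZ, mul(SSZ, SSSZ)), Z), SZ))))
  step 11: S(S(mul(add(add(SZ, mul(SSZ, SSSZ)), Z), SZ)))
  step 12: S(S(mul(add(S(add(Z, mul(SSZ, SSSZ))), Z), SZ)))
  step 13: S(S(mul(S(add(add(Z, mul(SSZ, SSSZ)), Z)), SZ)))
  step 14: S(S(add(SZ, mul(add(add(Z, mul(SSZ, SSSZ)), Z), SZ))))
  step 15: S(S(S(add(Z, mul(add(add(Z, mul(SSZ, SSSZ)), Z), SZ)))))
  step 16: S(S(S(mul(add(add(Z, mul(SSZ, SSSZ)), Z), SZ))))
  step 17: S(S(S(mul(add(mul(SSZ, SSSZ), Z), SZ))))
  step 18: S(S(S(mul(add(add(SSSZ, mul(SZ, SSSZ)), Z), SZ))))
  step 19: S(S(S(mul(add(S(add(SSZ, mul(SZ, SSSZ))), Z), SZ))))
  step 20: S(S(S(mul(S(add(add(SSZ, mul(SZ, SSSZ)), Z)), SZ))))
  step 21: S(S(S(add(SZ, mul(add(add(SSZ, mul(SZ, SSSZ)), Z), SZ)))))
  step 22: S(S(S(S(add(Z, mul(add(add(SSZ, mul(SZ, SSSZ)), Z), SZ))))))
  step 23: S(S(S(S(mul(add(add(SSZ, mul(SZ, SSSZ)), Z), SZ)))))
  step 24: S(S(S(S(mul(add(S(add(SZ, mul(SZ, SSSZ))), Z), SZ)))))
  step 25: S(S(S(S(mul(S(add(add(SZ, mul(SZ, SSSZ)), Z)), SZ)))))
  step 26: S(S(S(S(add(SZ, mul(add(add(SZ, mul(SZ, SSSZ)), Z), SZ))))))
  step 27: S(S(S(S(S(add(Z, mul(add(add(SZ, mul(SZ, SSSZ)), Z), SZ)))))))
  step 28: S(S(S(S(S(mul(add(add(SZ, mul(SZ, SSSZ)), Z), SZ))))))
  step 29: S(S(S(S(S(mul(add(S(add(Z, mul(SZ, SSSZ))), Z), SZ))))))
  step 30: S(S(S(S(S(mul(S(add(add(Z, mul(SZ, SSSZ)), Z)), SZ))))))
  step 31: S(S(S(S(S(add(SZ, mul(add(add(Z, mul(SZ, SSSZ)), Z), SZ)))))))
  step 32: S(S(S(S(S(S(add(Z, mul(add(add(Z, mul(SZ, SSSZ)), Z), SZ))))))))
  step 33: S(S(S(S(S(S(mul(add(add(Z, mul(SZ, SSSZ)), Z), SZ)))))))
  step 34: S(S(S(S(S(S(mul(add(mul(SZ, SSSZ), Z), SZ)))))))
  step 35: S(S(S(S(S(S(mul(add(add(SSSZ, mul(Z, SSSZ)), Z), SZ)))))))
  step 36: S(S(S(S(S(S(mul(add(S(add(SSZ, mul(Z, SSSZ))), Z), SZ)))))))
  step 37: S(S(S(S(S(S(mul(S(add(add(SSZ, mul(Z, SSSZ)), Z)), SZ)))))))
  step 38: S(S(S(S(S(S(add(SZ, mul(add(add(SSZ, mul(Z, SSSZ)), Z), SZ))))))))
  step 39: S(S(S(S(S(S(S(add(Z, mul(add(add(SSZ, mul(Z, SSSZ)), Z), SZ)))))))))
  step 40: S(S(S(S(S(S(S(mul(add(add(SSZ, mul(Z, SSSZ)), Z), SZ))))))))
  step 41: S(S(S(S(S(S(S(mul(add(S(add(SZ, mul(Z, SSSZ))), Z), SZ))))))))
  step 42: S(S(S(S(S(S(S(mul(S(add(add(SZ, mul(Z, SSSZ)), Z)), SZ))))))))
  step 43: S(S(S(S(S(S(S(add(SZ, mul(add(add(SZ, mul(Z, SSSZ)), Z), SZ)))))))))
  step 44: S(S(S(S(S(S(S(S(add(Z, mul(add(add(SZ, mul(Z, SSSZ)), Z), SZ))))))))))
  step 45: S(S(S(S(S(S(S(S(mul(add(add(SZ, mul(Z, SSSZ)), Z), SZ)))))))))
  step 46: S(S(S(S(S(S(S(S(mul(add(S(add(Z, mul(Z, SSSZ))), Z), SZ)))))))))
  step 47: S(S(S(S(S(S(S(S(mul(S(add(add(Z, mul(Z, SSSZ)), Z)), SZ)))))))))
  step 48: S(S(S(S(S(S(S(S(add(SZ, mul(add(add(Z, mul(Z, SSSZ)), Z), SZ))))))))))
  step 49: S(S(S(S(S(S(S(S(S(add(Z, mul(add(add(Z, mul(Z, SSSZ)), Z), SZ)))))))))))
  step 50: S(S(S(S(S(S(S(S(S(mul(add(add(Z, mul(Z, SSSZ)), Z), SZ))))))))))
  step 51: S(S(S(S(S(S(S(S(S(mul(add(mul(Z, SSSZ), Z), SZ))))))))))
  step 52: S(S(S(S(S(S(S(S(S(mul(add(Z, Z), SZ))))))))))
  step 53: S(S(S(S(S(S(S(S(S(mul(Z, SZ))))))))))
  step 54: S^9(Z)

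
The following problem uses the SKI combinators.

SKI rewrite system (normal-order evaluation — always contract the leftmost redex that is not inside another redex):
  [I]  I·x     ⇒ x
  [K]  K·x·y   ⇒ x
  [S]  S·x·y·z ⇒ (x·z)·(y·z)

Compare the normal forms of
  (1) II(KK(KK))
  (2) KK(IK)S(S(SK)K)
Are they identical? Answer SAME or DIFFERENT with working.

Term A:
  start: II(KK(KK))
  [1] I(KK(KK))
  [2] KK(KK)
  [3] K

Term B:
  start: KK(IK)S(S(SK)K)
  [1] KS(S(SK)K)
  [2] S

Answer: DIFFERENT — A ⇓ K, B ⇓ S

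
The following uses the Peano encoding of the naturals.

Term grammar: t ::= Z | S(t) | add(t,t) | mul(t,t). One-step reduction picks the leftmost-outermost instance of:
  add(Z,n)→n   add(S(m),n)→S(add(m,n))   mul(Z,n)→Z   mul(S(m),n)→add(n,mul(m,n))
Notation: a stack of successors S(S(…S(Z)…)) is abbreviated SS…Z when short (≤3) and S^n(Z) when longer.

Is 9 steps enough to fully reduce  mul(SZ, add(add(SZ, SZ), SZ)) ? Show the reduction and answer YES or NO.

Answer: NO — after 9 steps the term is S(S(S(add(Z, mul(Z, add(add(SZ, SZ), SZ)))))), not yet normal

Working:
  start: mul(SZ, add(add(SZ, SZ), SZ))
  step 1: add(add(add(SZ, SZ), SZ), mul(Z, add(add(SZ, SZ), SZ)))
  step 2: add(add(S(add(Z, SZ)), SZ), mul(Z, add(add(SZ, SZ), SZ)))
  step 3: add(S(add(add(Z, SZ), SZ)), mul(Z, add(add(SZ, SZ), SZ)))
  step 4: S(add(add(add(Z, SZ), SZ), mul(Z, add(add(SZ, SZ), SZ))))
  step 5: S(add(add(SZ, SZ), mul(Z, add(add(SZ, SZ), SZ))))
  step 6: S(add(S(add(Z, SZ)), mul(Z, add(add(SZ, SZ), SZ))))
  step 7: S(S(add(add(Z, SZ), mul(Z, add(add(SZ, SZ), SZ)))))
  step 8: S(S(add(SZ, mul(Z, add(add(SZ, SZ), SZ)))))
  step 9: S(S(S(add(Z, mul(Z, add(add(SZ, SZ), SZ))))))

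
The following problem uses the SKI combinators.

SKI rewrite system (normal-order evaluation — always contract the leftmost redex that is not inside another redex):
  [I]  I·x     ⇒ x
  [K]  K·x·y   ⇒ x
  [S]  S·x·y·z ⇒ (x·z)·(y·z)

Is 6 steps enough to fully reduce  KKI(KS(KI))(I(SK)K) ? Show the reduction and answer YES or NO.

Answer: YES — reaches normal form S in 3 ≤ 6 steps

Working:
  start: KKI(KS(KI))(I(SK)K)
  step 1: K(KS(KI))(I(SK)K)
  step 2: KS(KI)
  step 3: S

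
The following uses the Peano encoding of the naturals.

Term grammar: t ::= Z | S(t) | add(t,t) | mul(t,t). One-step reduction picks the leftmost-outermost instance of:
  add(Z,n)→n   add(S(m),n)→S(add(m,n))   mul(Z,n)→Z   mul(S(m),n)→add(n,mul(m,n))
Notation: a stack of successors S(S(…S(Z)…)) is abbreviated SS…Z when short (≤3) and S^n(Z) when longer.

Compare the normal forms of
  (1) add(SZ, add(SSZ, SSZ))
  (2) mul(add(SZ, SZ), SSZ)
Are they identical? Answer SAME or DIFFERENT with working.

Answer: DIFFERENT — A ⇓ S^5(Z), B ⇓ S^4(Z)

Derivation:
Term A:
  start: add(SZ, add(SSZ, SSZ))
  [1] S(add(Z, add(SSZ, SSZ)))
  [2] S(add(SSZ, SSZ))
  [3] S(S(add(SZ, SSZ)))
  [4] S(S(S(add(Z, SSZ))))
  [5] S^5(Z)

Term B:
  start: mul(add(SZ, SZ), SSZ)
  [1] mul(S(add(Z, SZ)), SSZ)
  [2] add(SSZ, mul(add(Z, SZ), SSZ))
  [3] S(add(SZ, mul(add(Z, SZ), SSZ)))
  [4] S(S(add(Z, mul(add(Z, SZ), SSZ))))
  [5] S(S(mul(add(Z, SZ), SSZ)))
  [6] S(S(mul(SZ, SSZ)))
  [7] S(S(add(SSZ, mul(Z, SSZ))))
  [8] S(S(S(add(SZ, mul(Z, SSZ)))))
  [9] S(S(S(S(add(Z, mul(Z, SSZ))))))
  [10] S(S(S(S(mul(Z, SSZ)))))
  [11] S^4(Z)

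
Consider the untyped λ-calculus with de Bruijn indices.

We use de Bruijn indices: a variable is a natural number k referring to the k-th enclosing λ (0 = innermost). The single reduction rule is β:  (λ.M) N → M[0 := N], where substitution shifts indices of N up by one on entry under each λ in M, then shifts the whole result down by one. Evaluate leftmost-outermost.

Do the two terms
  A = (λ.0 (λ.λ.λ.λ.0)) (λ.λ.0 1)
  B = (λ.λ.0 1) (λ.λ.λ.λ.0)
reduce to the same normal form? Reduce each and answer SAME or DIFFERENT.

Term A:
  start: (λ.0 (λ.λ.λ.λ.0)) (λ.λ.0 1)
  step 1: (λ.λ.0 1) (λ.λ.λ.λ.0)
  step 2: λ.0 (λ.λ.λ.λ.0)

Term B:
  start: (λ.λ.0 1) (λ.λ.λ.λ.0)
  step 1: λ.0 (λ.λ.λ.λ.0)

Answer: SAME — A ⇓ λ.0 (λ.λ.λ.λ.0), B ⇓ λ.0 (λ.λ.λ.λ.0)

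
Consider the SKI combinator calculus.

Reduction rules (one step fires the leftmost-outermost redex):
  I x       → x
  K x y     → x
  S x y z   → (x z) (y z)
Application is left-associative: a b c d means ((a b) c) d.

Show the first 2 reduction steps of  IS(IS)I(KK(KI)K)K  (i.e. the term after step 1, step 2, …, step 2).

  start: IS(IS)I(KK(KI)K)K
  step 1: S(IS)I(KK(KI)K)K
  step 2: IS(KK(KI)K)(I(KK(KI)K))K

Answer: after 2 steps: IS(KK(KI)K)(I(KK(KI)K))K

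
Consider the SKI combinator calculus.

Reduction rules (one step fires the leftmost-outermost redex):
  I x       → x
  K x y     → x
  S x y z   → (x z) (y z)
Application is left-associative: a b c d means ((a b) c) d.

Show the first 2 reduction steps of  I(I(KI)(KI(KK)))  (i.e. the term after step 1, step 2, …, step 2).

Answer: after 2 steps: KI(KI(KK))

Working:
  start: I(I(KI)(KI(KK)))
  [1] I(KI)(KI(KK))
  [2] KI(KI(KK))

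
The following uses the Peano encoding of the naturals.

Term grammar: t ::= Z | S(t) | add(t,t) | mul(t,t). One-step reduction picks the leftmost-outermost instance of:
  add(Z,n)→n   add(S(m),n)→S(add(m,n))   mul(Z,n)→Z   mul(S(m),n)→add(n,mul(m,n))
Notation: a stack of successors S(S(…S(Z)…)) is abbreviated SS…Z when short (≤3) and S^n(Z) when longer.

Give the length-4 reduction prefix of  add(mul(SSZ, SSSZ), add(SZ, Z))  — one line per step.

Answer: after 4 steps: S(add(S(add(SZ, mul(SZ, SSSZ))), add(SZ, Z)))

Reduction:
  start: add(mul(SSZ, SSSZ), add(SZ, Z))
  step 1: add(add(SSSZ, mul(SZ, SSSZ)), add(SZ, Z))
  step 2: add(S(add(SSZ, mul(SZ, SSSZ))), add(SZ, Z))
  step 3: S(add(add(SSZ, mul(SZ, SSSZ)), add(SZ, Z)))
  step 4: S(add(S(add(SZ, mul(SZ, SSSZ))), add(SZ, Z)))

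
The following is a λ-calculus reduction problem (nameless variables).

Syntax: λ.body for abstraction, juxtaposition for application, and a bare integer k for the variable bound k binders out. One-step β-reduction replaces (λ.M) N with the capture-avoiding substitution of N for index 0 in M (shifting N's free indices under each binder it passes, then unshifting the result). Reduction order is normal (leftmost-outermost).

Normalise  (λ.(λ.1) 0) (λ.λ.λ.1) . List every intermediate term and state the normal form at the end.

Answer: normal form = λ.λ.λ.1  (in 2 steps)

Working:
  start: (λ.(λ.1) 0) (λ.λ.λ.1)
  [1] (λ.λ.λ.λ.1) (λ.λ.λ.1)
  [2] λ.λ.λ.1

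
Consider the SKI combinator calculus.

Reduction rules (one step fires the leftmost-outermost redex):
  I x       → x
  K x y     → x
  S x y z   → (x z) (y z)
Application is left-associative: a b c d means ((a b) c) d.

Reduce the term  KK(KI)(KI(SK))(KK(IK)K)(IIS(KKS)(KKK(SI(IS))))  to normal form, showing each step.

Answer: normal form = SK(K(SIS))  (in 9 steps)

Reduction:
  start: KK(KI)(KI(SK))(KK(IK)K)(IIS(KKS)(KKK(SI(IS))))
  →1  K(KI(SK))(KK(IK)K)(IIS(KKS)(KKK(SI(IS))))
  →2  KI(SK)(IIS(KKS)(KKK(SI(IS))))
  →3  I(IIS(KKS)(KKK(SI(IS))))
  →4  IIS(KKS)(KKK(SI(IS)))
  →5  IS(KKS)(KKK(SI(IS)))
  →6  S(KKS)(KKK(SI(IS)))
  →7  SK(KKK(SI(IS)))
  →8  SK(K(SI(IS)))
  →9  SK(K(SIS))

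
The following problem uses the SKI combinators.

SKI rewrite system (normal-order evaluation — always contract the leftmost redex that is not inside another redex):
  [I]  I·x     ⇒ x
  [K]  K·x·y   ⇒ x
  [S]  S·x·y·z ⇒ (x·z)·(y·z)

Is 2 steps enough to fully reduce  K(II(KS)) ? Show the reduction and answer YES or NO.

  start: K(II(KS))
  [1] K(I(KS))
  [2] K(KS)

Answer: YES — reaches normal form K(KS) in 2 ≤ 2 steps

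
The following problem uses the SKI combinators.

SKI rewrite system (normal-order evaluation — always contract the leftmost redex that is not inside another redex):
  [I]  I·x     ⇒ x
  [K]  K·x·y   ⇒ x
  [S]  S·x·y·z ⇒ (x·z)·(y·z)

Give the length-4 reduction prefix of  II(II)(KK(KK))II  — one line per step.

  start: II(II)(KK(KK))II
  →1  I(II)(KK(KK))II
  →2  II(KK(KK))II
  →3  I(KK(KK))II
  →4  KK(KK)II

Answer: after 4 steps: KK(KK)II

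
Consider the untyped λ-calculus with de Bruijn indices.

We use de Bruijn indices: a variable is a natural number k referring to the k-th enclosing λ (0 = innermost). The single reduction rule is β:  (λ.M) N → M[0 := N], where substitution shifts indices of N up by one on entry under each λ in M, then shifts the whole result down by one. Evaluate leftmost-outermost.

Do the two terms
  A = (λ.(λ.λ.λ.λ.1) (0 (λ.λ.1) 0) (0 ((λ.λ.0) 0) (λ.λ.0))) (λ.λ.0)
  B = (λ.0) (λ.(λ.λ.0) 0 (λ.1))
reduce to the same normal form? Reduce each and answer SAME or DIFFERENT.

Answer: SAME — A ⇓ λ.λ.1, B ⇓ λ.λ.1

Reduction:
Term A:
  start: (λ.(λ.λ.λ.λ.1) (0 (λ.λ.1) 0) (0 ((λ.λ.0) 0) (λ.λ.0))) (λ.λ.0)
  step 1: (λ.λ.λ.λ.1) ((λ.λ.0) (λ.λ.1) (λ.λ.0)) ((λ.λ.0) ((λ.λ.0) (λ.λ.0)) (λ.λ.0))
  step 2: (λ.λ.λ.1) ((λ.λ.0) ((λ.λ.0) (λ.λ.0)) (λ.λ.0))
  step 3: λ.λ.1

Term B:
  start: (λ.0) (λ.(λ.λ.0) 0 (λ.1))
  step 1: λ.(λ.λ.0) 0 (λ.1)
  step 2: λ.(λ.0) (λ.1)
  step 3: λ.λ.1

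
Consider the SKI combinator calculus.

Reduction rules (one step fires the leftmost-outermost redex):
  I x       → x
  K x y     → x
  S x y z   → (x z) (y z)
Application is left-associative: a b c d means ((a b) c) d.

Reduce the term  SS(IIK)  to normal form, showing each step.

Answer: normal form = SSK  (in 2 steps)

Derivation:
  start: SS(IIK)
  →1  SS(IK)
  →2  SSK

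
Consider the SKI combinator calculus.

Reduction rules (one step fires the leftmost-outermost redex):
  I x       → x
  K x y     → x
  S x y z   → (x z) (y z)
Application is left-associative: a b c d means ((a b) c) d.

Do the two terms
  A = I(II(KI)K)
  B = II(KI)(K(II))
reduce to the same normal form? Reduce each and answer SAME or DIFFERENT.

Term A:
  start: I(II(KI)K)
  →1  II(KI)K
  →2  I(KI)K
  →3  KIK
  →4  I

Term B:
  start: II(KI)(K(II))
  →1  I(KI)(K(II))
  →2  KI(K(II))
  →3  I

Answer: SAME — A ⇓ I, B ⇓ I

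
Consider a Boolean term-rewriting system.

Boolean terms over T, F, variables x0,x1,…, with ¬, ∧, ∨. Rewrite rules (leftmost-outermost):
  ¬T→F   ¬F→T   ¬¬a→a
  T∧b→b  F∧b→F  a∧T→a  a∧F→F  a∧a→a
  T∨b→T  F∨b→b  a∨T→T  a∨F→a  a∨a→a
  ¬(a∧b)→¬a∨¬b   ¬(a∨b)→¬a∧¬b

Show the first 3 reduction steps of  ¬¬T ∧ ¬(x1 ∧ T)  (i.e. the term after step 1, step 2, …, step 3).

  start: ¬¬T ∧ ¬(x1 ∧ T)
  →1  T ∧ ¬(x1 ∧ T)
  →2  ¬(x1 ∧ T)
  →3  ¬x1 ∨ ¬T

Answer: after 3 steps: ¬x1 ∨ ¬T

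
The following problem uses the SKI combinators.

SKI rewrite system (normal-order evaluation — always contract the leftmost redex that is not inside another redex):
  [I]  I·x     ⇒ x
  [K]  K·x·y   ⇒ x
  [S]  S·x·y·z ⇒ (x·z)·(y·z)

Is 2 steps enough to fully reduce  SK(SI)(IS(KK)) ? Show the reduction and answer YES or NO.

  start: SK(SI)(IS(KK))
  →1  K(IS(KK))(SI(IS(KK)))
  →2  IS(KK)

Answer: NO — after 2 steps the term is IS(KK), not yet normal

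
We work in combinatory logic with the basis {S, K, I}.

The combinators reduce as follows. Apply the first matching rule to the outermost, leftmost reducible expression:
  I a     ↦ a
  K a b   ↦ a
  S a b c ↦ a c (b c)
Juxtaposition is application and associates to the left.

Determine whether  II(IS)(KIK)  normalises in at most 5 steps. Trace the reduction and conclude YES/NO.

Answer: YES — reaches normal form SI in 4 ≤ 5 steps

Reduction:
  start: II(IS)(KIK)
  step 1: I(IS)(KIK)
  step 2: IS(KIK)
  step 3: S(KIK)
  step 4: SI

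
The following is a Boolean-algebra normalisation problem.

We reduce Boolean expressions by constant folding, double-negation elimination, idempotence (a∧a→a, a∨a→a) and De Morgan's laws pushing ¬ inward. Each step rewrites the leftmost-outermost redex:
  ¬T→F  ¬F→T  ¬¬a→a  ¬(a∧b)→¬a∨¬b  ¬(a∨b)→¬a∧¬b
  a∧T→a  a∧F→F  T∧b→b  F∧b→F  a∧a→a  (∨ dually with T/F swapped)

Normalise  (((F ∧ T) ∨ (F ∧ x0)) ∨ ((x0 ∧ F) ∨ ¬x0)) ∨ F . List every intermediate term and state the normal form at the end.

Answer: normal form = ¬x0  (in 7 steps)

Reduction:
  start: (((F ∧ T) ∨ (F ∧ x0)) ∨ ((x0 ∧ F) ∨ ¬x0)) ∨ F
  →1  ((F ∧ T) ∨ (F ∧ x0)) ∨ ((x0 ∧ F) ∨ ¬x0)
  →2  (F ∨ (F ∧ x0)) ∨ ((x0 ∧ F) ∨ ¬x0)
  →3  (F ∧ x0) ∨ ((x0 ∧ F) ∨ ¬x0)
  →4  F ∨ ((x0 ∧ F) ∨ ¬x0)
  →5  (x0 ∧ F) ∨ ¬x0
  →6  F ∨ ¬x0
  →7  ¬x0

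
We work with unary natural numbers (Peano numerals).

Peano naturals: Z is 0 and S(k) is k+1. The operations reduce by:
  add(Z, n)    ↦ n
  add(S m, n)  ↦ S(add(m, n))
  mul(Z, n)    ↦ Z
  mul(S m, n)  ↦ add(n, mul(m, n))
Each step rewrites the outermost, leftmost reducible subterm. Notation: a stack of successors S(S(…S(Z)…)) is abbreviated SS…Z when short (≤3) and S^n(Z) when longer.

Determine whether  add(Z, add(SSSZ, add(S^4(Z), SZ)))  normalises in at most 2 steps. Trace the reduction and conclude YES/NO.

Answer: NO — after 2 steps the term is S(add(SSZ, add(S^4(Z), SZ))), not yet normal

Derivation:
  start: add(Z, add(SSSZ, add(S^4(Z), SZ)))
  step 1: add(SSSZ, add(S^4(Z), SZ))
  step 2: S(add(SSZ, add(S^4(Z), SZ)))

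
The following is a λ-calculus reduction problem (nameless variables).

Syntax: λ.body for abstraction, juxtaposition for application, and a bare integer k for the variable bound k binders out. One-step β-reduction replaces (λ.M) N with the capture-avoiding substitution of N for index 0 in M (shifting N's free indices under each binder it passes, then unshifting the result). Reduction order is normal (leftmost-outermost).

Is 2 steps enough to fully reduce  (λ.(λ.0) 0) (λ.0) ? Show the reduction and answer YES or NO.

Answer: YES — reaches normal form λ.0 in 2 ≤ 2 steps

Reduction:
  start: (λ.(λ.0) 0) (λ.0)
  [1] (λ.0) (λ.0)
  [2] λ.0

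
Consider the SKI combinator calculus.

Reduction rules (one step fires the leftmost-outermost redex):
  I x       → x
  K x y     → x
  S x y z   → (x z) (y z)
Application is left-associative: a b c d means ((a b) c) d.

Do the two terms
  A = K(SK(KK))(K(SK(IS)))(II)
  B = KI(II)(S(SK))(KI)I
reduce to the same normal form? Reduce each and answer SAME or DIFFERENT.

Term A:
  start: K(SK(KK))(K(SK(IS)))(II)
  [1] SK(KK)(II)
  [2] K(II)(KK(II))
  [3] II
  [4] I

Term B:
  start: KI(II)(S(SK))(KI)I
  [1] I(S(SK))(KI)I
  [2] S(SK)(KI)I
  [3] SKI(KII)
  [4] K(KII)(I(KII))
  [5] KII
  [6] I

Answer: SAME — A ⇓ I, B ⇓ I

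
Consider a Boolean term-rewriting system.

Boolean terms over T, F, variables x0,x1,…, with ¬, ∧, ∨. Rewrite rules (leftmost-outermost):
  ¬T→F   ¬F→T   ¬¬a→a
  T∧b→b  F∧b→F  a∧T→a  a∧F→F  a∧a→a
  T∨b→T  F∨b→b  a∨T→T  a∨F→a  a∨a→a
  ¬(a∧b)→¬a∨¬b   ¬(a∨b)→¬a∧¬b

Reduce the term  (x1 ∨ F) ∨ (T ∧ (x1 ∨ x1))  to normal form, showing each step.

  start: (x1 ∨ F) ∨ (T ∧ (x1 ∨ x1))
  [1] x1 ∨ (T ∧ (x1 ∨ x1))
  [2] x1 ∨ (x1 ∨ x1)
  [3] x1 ∨ x1
  [4] x1

Answer: normal form = x1  (in 4 steps)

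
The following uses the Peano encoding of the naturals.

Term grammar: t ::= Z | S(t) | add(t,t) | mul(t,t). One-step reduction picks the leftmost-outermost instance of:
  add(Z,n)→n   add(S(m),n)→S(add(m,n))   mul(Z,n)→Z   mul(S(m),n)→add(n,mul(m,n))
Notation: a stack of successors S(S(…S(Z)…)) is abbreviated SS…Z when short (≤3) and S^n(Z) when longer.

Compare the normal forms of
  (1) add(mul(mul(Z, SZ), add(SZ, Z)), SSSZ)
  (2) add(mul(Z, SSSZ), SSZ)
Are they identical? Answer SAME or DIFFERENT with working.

Term A:
  start: add(mul(mul(Z, SZ), add(SZ, Z)), SSSZ)
  step 1: add(mul(Z, add(SZ, Z)), SSSZ)
  step 2: add(Z, SSSZ)
  step 3: SSSZ

Term B:
  start: add(mul(Z, SSSZ), SSZ)
  step 1: add(Z, SSZ)
  step 2: SSZ

Answer: DIFFERENT — A ⇓ SSSZ, B ⇓ SSZ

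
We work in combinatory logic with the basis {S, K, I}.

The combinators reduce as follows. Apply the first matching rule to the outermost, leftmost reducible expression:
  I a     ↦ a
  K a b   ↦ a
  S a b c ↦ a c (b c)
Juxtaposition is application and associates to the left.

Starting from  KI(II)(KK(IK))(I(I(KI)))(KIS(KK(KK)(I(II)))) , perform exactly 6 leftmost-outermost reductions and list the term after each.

Answer: after 6 steps: KI

Derivation:
  start: KI(II)(KK(IK))(I(I(KI)))(KIS(KK(KK)(I(II))))
  [1] I(KK(IK))(I(I(KI)))(KIS(KK(KK)(I(II))))
  [2] KK(IK)(I(I(KI)))(KIS(KK(KK)(I(II))))
  [3] K(I(I(KI)))(KIS(KK(KK)(I(II))))
  [4] I(I(KI))
  [5] I(KI)
  [6] KI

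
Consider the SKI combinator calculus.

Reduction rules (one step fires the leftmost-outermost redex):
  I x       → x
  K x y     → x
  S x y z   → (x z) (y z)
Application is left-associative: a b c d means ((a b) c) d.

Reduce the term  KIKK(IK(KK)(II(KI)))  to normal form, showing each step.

Answer: normal form = K(KK)  (in 4 steps)

Working:
  start: KIKK(IK(KK)(II(KI)))
  →1  IK(IK(KK)(II(KI)))
  →2  K(IK(KK)(II(KI)))
  →3  K(K(KK)(II(KI)))
  →4  K(KK)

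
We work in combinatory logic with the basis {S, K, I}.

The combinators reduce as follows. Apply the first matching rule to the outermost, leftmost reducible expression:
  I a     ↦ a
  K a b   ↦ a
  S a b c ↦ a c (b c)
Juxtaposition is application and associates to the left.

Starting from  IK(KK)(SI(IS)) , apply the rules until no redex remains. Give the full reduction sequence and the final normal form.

  start: IK(KK)(SI(IS))
  step 1: K(KK)(SI(IS))
  step 2: KK

Answer: normal form = KK  (in 2 steps)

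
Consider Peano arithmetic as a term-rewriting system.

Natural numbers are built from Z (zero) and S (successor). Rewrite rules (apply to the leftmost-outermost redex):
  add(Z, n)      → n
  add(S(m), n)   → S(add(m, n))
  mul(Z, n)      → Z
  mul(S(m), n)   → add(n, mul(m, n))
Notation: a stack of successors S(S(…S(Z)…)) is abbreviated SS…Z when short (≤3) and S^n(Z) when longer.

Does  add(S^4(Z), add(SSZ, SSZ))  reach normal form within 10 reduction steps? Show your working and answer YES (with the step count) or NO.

  start: add(S^4(Z), add(SSZ, SSZ))
  step 1: S(add(SSSZ, add(SSZ, SSZ)))
  step 2: S(S(add(SSZ, add(SSZ, SSZ))))
  step 3: S(S(S(add(SZ, add(SSZ, SSZ)))))
  step 4: S(S(S(S(add(Z, add(SSZ, SSZ))))))
  step 5: S(S(S(S(add(SSZ, SSZ)))))
  step 6: S(S(S(S(S(add(SZ, SSZ))))))
  step 7: S(S(S(S(S(S(add(Z, SSZ)))))))
  step 8: S^8(Z)

Answer: YES — reaches normal form S^8(Z) in 8 ≤ 10 steps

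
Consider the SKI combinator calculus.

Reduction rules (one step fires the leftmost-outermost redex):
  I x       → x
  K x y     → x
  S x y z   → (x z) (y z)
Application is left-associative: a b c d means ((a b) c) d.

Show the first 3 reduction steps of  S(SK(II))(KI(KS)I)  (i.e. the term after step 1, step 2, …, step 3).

Answer: after 3 steps: S(SKI)I

Working:
  start: S(SK(II))(KI(KS)I)
  →1  S(SKI)(KI(KS)I)
  →2  S(SKI)(II)
  →3  S(SKI)I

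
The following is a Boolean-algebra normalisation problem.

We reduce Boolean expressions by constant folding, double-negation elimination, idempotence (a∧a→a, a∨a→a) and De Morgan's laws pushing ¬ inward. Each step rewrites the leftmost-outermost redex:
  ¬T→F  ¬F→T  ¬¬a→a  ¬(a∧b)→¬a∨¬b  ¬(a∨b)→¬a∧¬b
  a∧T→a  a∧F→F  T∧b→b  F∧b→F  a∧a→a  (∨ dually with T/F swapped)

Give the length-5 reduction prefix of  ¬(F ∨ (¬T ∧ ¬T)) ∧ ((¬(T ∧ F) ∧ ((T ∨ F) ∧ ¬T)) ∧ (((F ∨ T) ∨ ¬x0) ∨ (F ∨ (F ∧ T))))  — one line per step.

  start: ¬(F ∨ (¬T ∧ ¬T)) ∧ ((¬(T ∧ F) ∧ ((T ∨ F) ∧ ¬T)) ∧ (((F ∨ T) ∨ ¬x0) ∨ (F ∨ (F ∧ T))))
  →1  (¬F ∧ ¬(¬T ∧ ¬T)) ∧ ((¬(T ∧ F) ∧ ((T ∨ F) ∧ ¬T)) ∧ (((F ∨ T) ∨ ¬x0) ∨ (F ∨ (F ∧ T))))
  →2  (T ∧ ¬(¬T ∧ ¬T)) ∧ ((¬(T ∧ F) ∧ ((T ∨ F) ∧ ¬T)) ∧ (((F ∨ T) ∨ ¬x0) ∨ (F ∨ (F ∧ T))))
  →3  ¬(¬T ∧ ¬T) ∧ ((¬(T ∧ F) ∧ ((T ∨ F) ∧ ¬T)) ∧ (((F ∨ T) ∨ ¬x0) ∨ (F ∨ (F ∧ T))))
  →4  (¬¬T ∨ ¬¬T) ∧ ((¬(T ∧ F) ∧ ((T ∨ F) ∧ ¬T)) ∧ (((F ∨ T) ∨ ¬x0) ∨ (F ∨ (F ∧ T))))
  →5  ¬¬T ∧ ((¬(T ∧ F) ∧ ((T ∨ F) ∧ ¬T)) ∧ (((F ∨ T) ∨ ¬x0) ∨ (F ∨ (F ∧ T))))

Answer: after 5 steps: ¬¬T ∧ ((¬(T ∧ F) ∧ ((T ∨ F) ∧ ¬T)) ∧ (((F ∨ T) ∨ ¬x0) ∨ (F ∨ (F ∧ T))))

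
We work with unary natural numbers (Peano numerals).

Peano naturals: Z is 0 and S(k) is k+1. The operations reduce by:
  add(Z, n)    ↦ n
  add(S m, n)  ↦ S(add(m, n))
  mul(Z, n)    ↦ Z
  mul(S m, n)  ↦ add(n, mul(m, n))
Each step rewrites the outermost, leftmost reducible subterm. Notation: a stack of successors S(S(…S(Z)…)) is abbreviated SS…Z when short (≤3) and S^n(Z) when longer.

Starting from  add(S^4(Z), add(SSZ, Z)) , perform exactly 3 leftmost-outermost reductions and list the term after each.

  start: add(S^4(Z), add(SSZ, Z))
  →1  S(add(SSSZ, add(SSZ, Z)))
  →2  S(S(add(SSZ, add(SSZ, Z))))
  →3  S(S(S(add(SZ, add(SSZ, Z)))))

Answer: after 3 steps: S(S(S(add(SZ, add(SSZ, Z)))))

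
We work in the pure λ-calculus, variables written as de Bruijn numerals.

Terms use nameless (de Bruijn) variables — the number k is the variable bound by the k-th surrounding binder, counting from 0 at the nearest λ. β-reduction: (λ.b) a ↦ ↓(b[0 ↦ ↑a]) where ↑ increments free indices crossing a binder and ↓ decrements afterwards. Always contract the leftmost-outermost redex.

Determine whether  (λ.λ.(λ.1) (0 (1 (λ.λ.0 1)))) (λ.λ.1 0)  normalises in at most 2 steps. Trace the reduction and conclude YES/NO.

  start: (λ.λ.(λ.1) (0 (1 (λ.λ.0 1)))) (λ.λ.1 0)
  →1  λ.(λ.1) (0 ((λ.λ.1 0) (λ.λ.0 1)))
  →2  λ.0

Answer: YES — reaches normal form λ.0 in 2 ≤ 2 steps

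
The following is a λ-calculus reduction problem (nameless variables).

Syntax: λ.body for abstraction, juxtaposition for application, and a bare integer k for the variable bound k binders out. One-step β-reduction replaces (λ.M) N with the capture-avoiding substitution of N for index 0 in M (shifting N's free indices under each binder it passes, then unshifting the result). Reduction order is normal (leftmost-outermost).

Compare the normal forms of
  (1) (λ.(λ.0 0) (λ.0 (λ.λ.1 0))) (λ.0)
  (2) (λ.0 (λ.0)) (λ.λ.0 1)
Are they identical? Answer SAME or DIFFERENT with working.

Answer: DIFFERENT — A ⇓ λ.λ.1 0, B ⇓ λ.0 (λ.0)

Reduction:
Term A:
  start: (λ.(λ.0 0) (λ.0 (λ.λ.1 0))) (λ.0)
  [1] (λ.0 0) (λ.0 (λ.λ.1 0))
  [2] (λ.0 (λ.λ.1 0)) (λ.0 (λ.λ.1 0))
  [3] (λ.0 (λ.λ.1 0)) (λ.λ.1 0)
  [4] (λ.λ.1 0) (λ.λ.1 0)
  [5] λ.(λ.λ.1 0) 0
  [6] λ.λ.1 0

Term B:
  start: (λ.0 (λ.0)) (λ.λ.0 1)
  [1] (λ.λ.0 1) (λ.0)
  [2] λ.0 (λ.0)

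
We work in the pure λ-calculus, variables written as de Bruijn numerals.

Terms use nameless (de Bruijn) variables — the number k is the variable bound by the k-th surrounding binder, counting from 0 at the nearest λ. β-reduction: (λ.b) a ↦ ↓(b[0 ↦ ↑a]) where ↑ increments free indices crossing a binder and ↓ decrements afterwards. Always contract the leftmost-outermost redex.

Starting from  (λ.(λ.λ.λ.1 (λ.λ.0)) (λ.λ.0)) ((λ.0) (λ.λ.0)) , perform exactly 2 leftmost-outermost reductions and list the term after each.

  start: (λ.(λ.λ.λ.1 (λ.λ.0)) (λ.λ.0)) ((λ.0) (λ.λ.0))
  [1] (λ.λ.λ.1 (λ.λ.0)) (λ.λ.0)
  [2] λ.λ.1 (λ.λ.0)

Answer: after 2 steps: λ.λ.1 (λ.λ.0)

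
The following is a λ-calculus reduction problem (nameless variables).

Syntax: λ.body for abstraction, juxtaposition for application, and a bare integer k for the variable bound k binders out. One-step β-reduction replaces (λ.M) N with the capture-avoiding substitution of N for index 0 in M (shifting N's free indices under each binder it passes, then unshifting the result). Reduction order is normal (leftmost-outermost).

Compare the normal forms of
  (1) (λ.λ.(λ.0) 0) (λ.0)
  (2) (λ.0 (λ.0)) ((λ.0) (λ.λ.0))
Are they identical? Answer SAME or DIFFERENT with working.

Term A:
  start: (λ.λ.(λ.0) 0) (λ.0)
  [1] λ.(λ.0) 0
  [2] λ.0

Term B:
  start: (λ.0 (λ.0)) ((λ.0) (λ.λ.0))
  [1] (λ.0) (λ.λ.0) (λ.0)
  [2] (λ.λ.0) (λ.0)
  [3] λ.0

Answer: SAME — A ⇓ λ.0, B ⇓ λ.0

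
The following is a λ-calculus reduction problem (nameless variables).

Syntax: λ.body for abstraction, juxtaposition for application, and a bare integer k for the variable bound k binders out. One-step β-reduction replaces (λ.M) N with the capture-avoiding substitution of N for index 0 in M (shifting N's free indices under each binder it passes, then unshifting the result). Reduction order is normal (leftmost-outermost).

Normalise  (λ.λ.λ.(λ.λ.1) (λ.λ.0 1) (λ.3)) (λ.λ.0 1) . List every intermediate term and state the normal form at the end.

Answer: normal form = λ.λ.λ.λ.0 1  (in 3 steps)

Derivation:
  start: (λ.λ.λ.(λ.λ.1) (λ.λ.0 1) (λ.3)) (λ.λ.0 1)
  step 1: λ.λ.(λ.λ.1) (λ.λ.0 1) (λ.λ.λ.0 1)
  step 2: λ.λ.(λ.λ.λ.0 1) (λ.λ.λ.0 1)
  step 3: λ.λ.λ.λ.0 1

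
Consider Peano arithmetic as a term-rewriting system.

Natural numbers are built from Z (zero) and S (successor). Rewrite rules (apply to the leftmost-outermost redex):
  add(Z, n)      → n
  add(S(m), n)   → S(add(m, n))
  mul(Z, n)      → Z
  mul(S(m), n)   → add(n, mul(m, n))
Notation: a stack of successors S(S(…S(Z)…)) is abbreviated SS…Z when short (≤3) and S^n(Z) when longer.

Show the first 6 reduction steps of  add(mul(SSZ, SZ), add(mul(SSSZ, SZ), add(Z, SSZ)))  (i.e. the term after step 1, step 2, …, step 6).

Answer: after 6 steps: S(add(S(add(Z, mul(Z, SZ))), add(mul(SSSZ, SZ), add(Z, SSZ))))

Working:
  start: add(mul(SSZ, SZ), add(mul(SSSZ, SZ), add(Z, SSZ)))
  →1  add(add(SZ, mul(SZ, SZ)), add(mul(SSSZ, SZ), add(Z, SSZ)))
  →2  add(S(add(Z, mul(SZ, SZ))), add(mul(SSSZ, SZ), add(Z, SSZ)))
  →3  S(add(add(Z, mul(SZ, SZ)), add(mul(SSSZ, SZ), add(Z, SSZ))))
  →4  S(add(mul(SZ, SZ), add(mul(SSSZ, SZ), add(Z, SSZ))))
  →5  S(add(add(SZ, mul(Z, SZ)), add(mul(SSSZ, SZ), add(Z, SSZ))))
  →6  S(add(S(add(Z, mul(Z, SZ))), add(mul(SSSZ, SZ), add(Z, SSZ))))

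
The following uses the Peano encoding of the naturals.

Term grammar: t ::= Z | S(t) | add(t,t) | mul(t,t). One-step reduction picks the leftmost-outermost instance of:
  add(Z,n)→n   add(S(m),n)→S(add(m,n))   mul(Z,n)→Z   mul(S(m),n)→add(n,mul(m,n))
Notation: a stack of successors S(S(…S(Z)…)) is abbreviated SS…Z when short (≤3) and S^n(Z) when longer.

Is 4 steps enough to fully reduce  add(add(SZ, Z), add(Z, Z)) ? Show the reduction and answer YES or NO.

  start: add(add(SZ, Z), add(Z, Z))
  [1] add(S(add(Z, Z)), add(Z, Z))
  [2] S(add(add(Z, Z), add(Z, Z)))
  [3] S(add(Z, add(Z, Z)))
  [4] S(add(Z, Z))

Answer: NO — after 4 steps the term is S(add(Z, Z)), not yet normal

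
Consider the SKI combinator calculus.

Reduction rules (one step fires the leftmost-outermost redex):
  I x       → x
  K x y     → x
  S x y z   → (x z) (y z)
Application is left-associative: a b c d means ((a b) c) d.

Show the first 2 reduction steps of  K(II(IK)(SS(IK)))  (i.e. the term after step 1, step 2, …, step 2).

Answer: after 2 steps: K(IK(SS(IK)))

Derivation:
  start: K(II(IK)(SS(IK)))
  [1] K(I(IK)(SS(IK)))
  [2] K(IK(SS(IK)))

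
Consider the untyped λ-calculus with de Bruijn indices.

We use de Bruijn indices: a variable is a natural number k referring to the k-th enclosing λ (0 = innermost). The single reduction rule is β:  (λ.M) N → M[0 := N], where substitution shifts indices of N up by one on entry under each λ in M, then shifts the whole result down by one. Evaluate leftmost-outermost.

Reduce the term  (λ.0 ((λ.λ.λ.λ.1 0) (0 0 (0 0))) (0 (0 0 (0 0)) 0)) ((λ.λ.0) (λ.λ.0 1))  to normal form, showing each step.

Answer: normal form = λ.λ.1 0  (in 5 steps)

Reduction:
  start: (λ.0 ((λ.λ.λ.λ.1 0) (0 0 (0 0))) (0 (0 0 (0 0)) 0)) ((λ.λ.0) (λ.λ.0 1))
  step 1: (λ.λ.0) (λ.λ.0 1) ((λ.λ.λ.λ.1 0) ((λ.λ.0) (λ.λ.0 1) ((λ.λ.0) (λ.λ.0 1)) ((λ.λ.0) (λ.λ.0 1) ((λ.λ.0) (λ.λ.0 1))))) ((λ.λ.0) (λ.λ.0 1) ((λ.λ.0) (λ.λ.0 1) ((λ.λ.0) (λ.λ.0 1)) ((λ.λ.0) (λ.λ.0 1) ((λ.λ.0) (λ.λ.0 1)))) ((λ.λ.0) (λ.λ.0 1)))
  step 2: (λ.0) ((λ.λ.λ.λ.1 0) ((λ.λ.0) (λ.λ.0 1) ((λ.λ.0) (λ.λ.0 1)) ((λ.λ.0) (λ.λ.0 1) ((λ.λ.0) (λ.λ.0 1))))) ((λ.λ.0) (λ.λ.0 1) ((λ.λ.0) (λ.λ.0 1) ((λ.λ.0) (λ.λ.0 1)) ((λ.λ.0) (λ.λ.0 1) ((λ.λ.0) (λ.λ.0 1)))) ((λ.λ.0) (λ.λ.0 1)))
  step 3: (λ.λ.λ.λ.1 0) ((λ.λ.0) (λ.λ.0 1) ((λ.λ.0) (λ.λ.0 1)) ((λ.λ.0) (λ.λ.0 1) ((λ.λ.0) (λ.λ.0 1)))) ((λ.λ.0) (λ.λ.0 1) ((λ.λ.0) (λ.λ.0 1) ((λ.λ.0) (λ.λ.0 1)) ((λ.λ.0) (λ.λ.0 1) ((λ.λ.0) (λ.λ.0 1)))) ((λ.λ.0) (λ.λ.0 1)))
  step 4: (λ.λ.λ.1 0) ((λ.λ.0) (λ.λ.0 1) ((λ.λ.0) (λ.λ.0 1) ((λ.λ.0) (λ.λ.0 1)) ((λ.λ.0) (λ.λ.0 1) ((λ.λ.0) (λ.λ.0 1)))) ((λ.λ.0) (λ.λ.0 1)))
  step 5: λ.λ.1 0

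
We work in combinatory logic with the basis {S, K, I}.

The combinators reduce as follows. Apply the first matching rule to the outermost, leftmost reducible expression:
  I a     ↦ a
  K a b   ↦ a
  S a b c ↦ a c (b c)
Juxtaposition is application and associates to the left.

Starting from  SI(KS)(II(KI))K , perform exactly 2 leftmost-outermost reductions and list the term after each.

Answer: after 2 steps: II(KI)(KS(II(KI)))K

Working:
  start: SI(KS)(II(KI))K
  step 1: I(II(KI))(KS(II(KI)))K
  step 2: II(KI)(KS(II(KI)))K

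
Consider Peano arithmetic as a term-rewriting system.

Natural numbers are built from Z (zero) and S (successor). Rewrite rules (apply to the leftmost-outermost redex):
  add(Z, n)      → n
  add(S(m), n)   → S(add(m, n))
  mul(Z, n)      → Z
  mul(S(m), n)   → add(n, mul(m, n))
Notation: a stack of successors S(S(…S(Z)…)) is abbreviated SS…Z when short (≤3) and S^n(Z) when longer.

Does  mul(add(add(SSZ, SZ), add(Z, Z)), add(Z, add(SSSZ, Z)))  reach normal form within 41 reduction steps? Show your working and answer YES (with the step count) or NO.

  start: mul(add(add(SSZ, SZ), add(Z, Z)), add(Z, add(SSSZ, Z)))
  [1] mul(add(S(add(SZ, SZ)), add(Z, Z)), add(Z, add(SSSZ, Z)))
  [2] mul(S(add(add(SZ, SZ), add(Z, Z))), add(Z, add(SSSZ, Z)))
  [3] add(add(Z, add(SSSZ, Z)), mul(add(add(SZ, SZ), add(Z, Z)), add(Z, add(SSSZ, Z))))
  [4] add(add(SSSZ, Z), mul(add(add(SZ, SZ), add(Z, Z)), add(Z, add(SSSZ, Z))))
  [5] add(S(add(SSZ, Z)), mul(add(add(SZ, SZ), add(Z, Z)), add(Z, add(SSSZ, Z))))
  [6] S(add(add(SSZ, Z), mul(add(add(SZ, SZ), add(Z, Z)), add(Z, add(SSSZ, Z)))))
  [7] S(add(S(add(SZ, Z)), mul(add(add(SZ, SZ), add(Z, Z)), add(Z, add(SSSZ, Z)))))
  [8] S(S(add(add(SZ, Z), mul(add(add(SZ, SZ), add(Z, Z)), add(Z, add(SSSZ, Z))))))
  [9] S(S(add(S(add(Z, Z)), mul(add(add(SZ, SZ), add(Z, Z)), add(Z, add(SSSZ, Z))))))
  [10] S(S(S(add(add(Z, Z), mul(add(add(SZ, SZ), add(Z, Z)), add(Z, add(SSSZ, Z)))))))
  [11] S(S(S(add(Z, mul(add(add(SZ, SZ), add(Z, Z)), add(Z, add(SSSZ, Z)))))))
  [12] S(S(S(mul(add(add(SZ, SZ), add(Z, Z)), add(Z, add(SSSZ, Z))))))
  [13] S(S(S(mul(add(S(add(Z, SZ)), add(Z, Z)), add(Z, add(SSSZ, Z))))))
  [14] S(S(S(mul(S(add(add(Z, SZ), add(Z, Z))), add(Z, add(SSSZ, Z))))))
  [15] S(S(S(add(add(Z, add(SSSZ, Z)), mul(add(add(Z, SZ), add(Z, Z)), add(Z, add(SSSZ, Z)))))))
  [16] S(S(S(add(add(SSSZ, Z), mul(add(add(Z, SZ), add(Z, Z)), add(Z, add(SSSZ, Z)))))))
  [17] S(S(S(add(S(add(SSZ, Z)), mul(add(add(Z, SZ), add(Z, Z)), add(Z, add(SSSZ, Z)))))))
  [18] S(S(S(S(add(add(SSZ, Z), mul(add(add(Z, SZ), add(Z, Z)), add(Z, add(SSSZ, Z))))))))
  [19] S(S(S(S(add(S(add(SZ, Z)), mul(add(add(Z, SZ), add(Z, Z)), add(Z, add(SSSZ, Z))))))))
  [20] S(S(S(S(S(add(add(SZ, Z), mul(add(add(Z, SZ), add(Z, Z)), add(Z, add(SSSZ, Z)))))))))
  [21] S(S(S(S(S(add(S(add(Z, Z)), mul(add(add(Z, SZ), add(Z, Z)), add(Z, add(SSSZ, Z)))))))))
  [22] S(S(S(S(S(S(add(add(Z, Z), mul(add(add(Z, SZ), add(Z, Z)), add(Z, add(SSSZ, Z))))))))))
  [23] S(S(S(S(S(S(add(Z, mul(add(add(Z, SZ), add(Z, Z)), add(Z, add(SSSZ, Z))))))))))
  [24] S(S(S(S(S(S(mul(add(add(Z, SZ), add(Z, Z)), add(Z, add(SSSZ, Z)))))))))
  [25] S(S(S(S(S(S(mul(add(SZ, add(Z, Z)), add(Z, add(SSSZ, Z)))))))))
  [26] S(S(S(S(S(S(mul(S(add(Z, add(Z, Z))), add(Z, add(SSSZ, Z)))))))))
  [27] S(S(S(S(S(S(add(add(Z, add(SSSZ, Z)), mul(add(Z, add(Z, Z)), add(Z, add(SSSZ, Z))))))))))
  [28] S(S(S(S(S(S(add(add(SSSZ, Z), mul(add(Z, add(Z, Z)), add(Z, add(SSSZ, Z))))))))))
  [29] S(S(S(S(S(S(add(S(add(SSZ, Z)), mul(add(Z, add(Z, Z)), add(Z, add(SSSZ, Z))))))))))
  [30] S(S(S(S(S(S(S(add(add(SSZ, Z), mul(add(Z, add(Z, Z)), add(Z, add(SSSZ, Z)))))))))))
  [31] S(S(S(S(S(S(S(add(S(add(SZ, Z)), mul(add(Z, add(Z, Z)), add(Z, add(SSSZ, Z)))))))))))
  [32] S(S(S(S(S(S(S(S(add(add(SZ, Z), mul(add(Z, add(Z, Z)), add(Z, add(SSSZ, Z))))))))))))
  [33] S(S(S(S(S(S(S(S(add(S(add(Z, Z)), mul(add(Z, add(Z, Z)), add(Z, add(SSSZ, Z))))))))))))
  [34] S(S(S(S(S(S(S(S(S(add(add(Z, Z), mul(add(Z, add(Z, Z)), add(Z, add(SSSZ, Z)))))))))))))
  [35] S(S(S(S(S(S(S(S(S(add(Z, mul(add(Z, add(Z, Z)), add(Z, add(SSSZ, Z)))))))))))))
  [36] S(S(S(S(S(S(S(S(S(mul(add(Z, add(Z, Z)), add(Z, add(SSSZ, Z))))))))))))
  [37] S(S(S(S(S(S(S(S(S(mul(add(Z, Z), add(Z, add(SSSZ, Z))))))))))))
  [38] S(S(S(S(S(S(S(S(S(mul(Z, add(Z, add(SSSZ, Z))))))))))))
  [39] S^9(Z)

Answer: YES — reaches normal form S^9(Z) in 39 ≤ 41 steps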